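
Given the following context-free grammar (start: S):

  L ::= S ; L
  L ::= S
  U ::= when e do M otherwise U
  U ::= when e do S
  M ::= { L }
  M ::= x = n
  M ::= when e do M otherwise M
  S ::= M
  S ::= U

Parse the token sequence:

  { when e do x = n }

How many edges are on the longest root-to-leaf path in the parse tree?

[S [M { [L [S [U when e do [S [M x = n]]]]] }]]

7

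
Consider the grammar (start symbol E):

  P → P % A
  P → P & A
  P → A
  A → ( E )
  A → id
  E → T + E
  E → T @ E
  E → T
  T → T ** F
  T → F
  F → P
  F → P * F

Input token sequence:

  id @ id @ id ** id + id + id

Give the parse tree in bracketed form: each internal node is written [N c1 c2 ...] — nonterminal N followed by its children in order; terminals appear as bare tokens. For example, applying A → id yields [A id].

[E [T [F [P [A id]]]] @ [E [T [F [P [A id]]]] @ [E [T [T [F [P [A id]]]] ** [F [P [A id]]]] + [E [T [F [P [A id]]]] + [E [T [F [P [A id]]]]]]]]]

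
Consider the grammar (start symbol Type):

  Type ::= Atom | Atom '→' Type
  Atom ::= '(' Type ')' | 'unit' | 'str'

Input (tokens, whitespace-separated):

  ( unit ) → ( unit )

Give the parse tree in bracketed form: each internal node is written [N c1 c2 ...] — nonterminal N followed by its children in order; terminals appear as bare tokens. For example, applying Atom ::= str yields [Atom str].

[Type [Atom ( [Type [Atom unit]] )] → [Type [Atom ( [Type [Atom unit]] )]]]

Type
Atom → Type
( Type ) → Type
( Atom ) → Type
( unit ) → Type
( unit ) → Atom
( unit ) → ( Type )
( unit ) → ( Atom )
( unit ) → ( unit )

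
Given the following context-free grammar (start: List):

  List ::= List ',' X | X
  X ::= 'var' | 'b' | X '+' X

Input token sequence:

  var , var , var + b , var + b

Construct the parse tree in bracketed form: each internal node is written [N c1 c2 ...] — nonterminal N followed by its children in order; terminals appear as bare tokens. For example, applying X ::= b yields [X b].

[List [List [List [List [X var]] , [X var]] , [X [X var] + [X b]]] , [X [X var] + [X b]]]

List
List , X
List , X , X
List , X , X , X
X , X , X , X
var , X , X , X
var , var , X , X
var , var , X + X , X
var , var , var + X , X
var , var , var + b , X
var , var , var + b , X + X
var , var , var + b , var + X
var , var , var + b , var + b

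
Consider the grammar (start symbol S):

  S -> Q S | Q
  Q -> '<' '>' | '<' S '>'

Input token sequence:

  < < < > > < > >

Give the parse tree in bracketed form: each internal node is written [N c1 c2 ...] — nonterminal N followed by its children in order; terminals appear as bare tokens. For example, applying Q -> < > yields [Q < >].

[S [Q < [S [Q < [S [Q < >]] >] [S [Q < >]]] >]]

S
Q
< S >
< Q S >
< < S > S >
< < Q > S >
< < < > > S >
< < < > > Q >
< < < > > < > >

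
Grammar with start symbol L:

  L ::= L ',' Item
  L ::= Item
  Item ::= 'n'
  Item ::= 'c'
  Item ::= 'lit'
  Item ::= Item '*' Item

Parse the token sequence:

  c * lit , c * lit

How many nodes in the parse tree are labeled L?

2

[L [L [Item [Item c] * [Item lit]]] , [Item [Item c] * [Item lit]]]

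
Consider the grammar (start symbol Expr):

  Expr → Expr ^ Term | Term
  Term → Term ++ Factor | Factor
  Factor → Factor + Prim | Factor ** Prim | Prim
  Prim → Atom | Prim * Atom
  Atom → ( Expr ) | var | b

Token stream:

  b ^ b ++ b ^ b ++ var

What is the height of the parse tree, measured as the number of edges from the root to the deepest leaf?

[Expr [Expr [Expr [Term [Factor [Prim [Atom b]]]]] ^ [Term [Term [Factor [Prim [Atom b]]]] ++ [Factor [Prim [Atom b]]]]] ^ [Term [Term [Factor [Prim [Atom b]]]] ++ [Factor [Prim [Atom var]]]]]

7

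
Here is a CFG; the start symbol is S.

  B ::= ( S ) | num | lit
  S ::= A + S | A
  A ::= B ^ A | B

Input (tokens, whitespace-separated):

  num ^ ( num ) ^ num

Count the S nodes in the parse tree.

[S [A [B num] ^ [A [B ( [S [A [B num]]] )] ^ [A [B num]]]]]

2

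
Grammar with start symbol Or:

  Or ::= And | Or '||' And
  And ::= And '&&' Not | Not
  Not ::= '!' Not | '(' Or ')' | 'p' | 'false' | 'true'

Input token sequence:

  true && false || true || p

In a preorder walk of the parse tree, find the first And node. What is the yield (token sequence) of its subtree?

true && false

[Or [Or [Or [And [And [Not true]] && [Not false]]] || [And [Not true]]] || [And [Not p]]]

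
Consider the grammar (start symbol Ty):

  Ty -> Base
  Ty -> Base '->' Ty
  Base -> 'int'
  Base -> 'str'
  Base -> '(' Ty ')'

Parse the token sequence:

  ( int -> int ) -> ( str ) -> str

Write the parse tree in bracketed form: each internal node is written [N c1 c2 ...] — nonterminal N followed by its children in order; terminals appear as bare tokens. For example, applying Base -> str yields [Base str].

[Ty [Base ( [Ty [Base int] -> [Ty [Base int]]] )] -> [Ty [Base ( [Ty [Base str]] )] -> [Ty [Base str]]]]

Ty
Base -> Ty
( Ty ) -> Ty
( Base -> Ty ) -> Ty
( int -> Ty ) -> Ty
( int -> Base ) -> Ty
( int -> int ) -> Ty
( int -> int ) -> Base -> Ty
( int -> int ) -> ( Ty ) -> Ty
( int -> int ) -> ( Base ) -> Ty
( int -> int ) -> ( str ) -> Ty
( int -> int ) -> ( str ) -> Base
( int -> int ) -> ( str ) -> str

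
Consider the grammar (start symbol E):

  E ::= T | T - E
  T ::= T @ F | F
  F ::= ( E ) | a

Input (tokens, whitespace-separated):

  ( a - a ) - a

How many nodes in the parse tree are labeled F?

4

[E [T [F ( [E [T [F a]] - [E [T [F a]]]] )]] - [E [T [F a]]]]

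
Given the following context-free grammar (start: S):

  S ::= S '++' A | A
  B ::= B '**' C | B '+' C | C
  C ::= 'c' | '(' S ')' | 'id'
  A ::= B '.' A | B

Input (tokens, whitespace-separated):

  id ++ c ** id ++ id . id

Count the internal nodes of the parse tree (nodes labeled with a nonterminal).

17

[S [S [S [A [B [C id]]]] ++ [A [B [B [C c]] ** [C id]]]] ++ [A [B [C id]] . [A [B [C id]]]]]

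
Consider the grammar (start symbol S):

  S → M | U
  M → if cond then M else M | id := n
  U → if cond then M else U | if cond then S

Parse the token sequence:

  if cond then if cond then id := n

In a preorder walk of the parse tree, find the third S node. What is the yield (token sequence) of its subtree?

[S [U if cond then [S [U if cond then [S [M id := n]]]]]]

id := n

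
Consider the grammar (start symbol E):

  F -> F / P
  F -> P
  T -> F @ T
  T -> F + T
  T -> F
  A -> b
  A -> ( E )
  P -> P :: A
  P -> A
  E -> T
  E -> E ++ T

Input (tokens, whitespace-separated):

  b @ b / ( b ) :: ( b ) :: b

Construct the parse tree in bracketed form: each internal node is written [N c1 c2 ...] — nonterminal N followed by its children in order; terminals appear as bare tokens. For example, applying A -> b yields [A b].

[E [T [F [P [A b]]] @ [T [F [F [P [A b]]] / [P [P [P [A ( [E [T [F [P [A b]]]]] )]] :: [A ( [E [T [F [P [A b]]]]] )]] :: [A b]]]]]]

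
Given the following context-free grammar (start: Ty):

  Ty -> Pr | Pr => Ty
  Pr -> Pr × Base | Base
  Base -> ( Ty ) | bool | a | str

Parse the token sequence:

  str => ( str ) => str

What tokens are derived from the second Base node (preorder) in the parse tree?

[Ty [Pr [Base str]] => [Ty [Pr [Base ( [Ty [Pr [Base str]]] )]] => [Ty [Pr [Base str]]]]]

( str )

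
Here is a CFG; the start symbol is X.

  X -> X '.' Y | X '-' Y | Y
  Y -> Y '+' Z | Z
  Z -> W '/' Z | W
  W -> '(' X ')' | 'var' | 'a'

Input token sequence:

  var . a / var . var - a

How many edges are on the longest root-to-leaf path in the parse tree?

[X [X [X [X [Y [Z [W var]]]] . [Y [Z [W a] / [Z [W var]]]]] . [Y [Z [W var]]]] - [Y [Z [W a]]]]

7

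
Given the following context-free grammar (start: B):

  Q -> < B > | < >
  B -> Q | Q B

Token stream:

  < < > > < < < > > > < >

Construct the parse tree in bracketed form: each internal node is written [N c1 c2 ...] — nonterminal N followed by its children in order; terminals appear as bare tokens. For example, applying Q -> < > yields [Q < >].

B
Q B
< B > B
< Q > B
< < > > B
< < > > Q B
< < > > < B > B
< < > > < Q > B
< < > > < < B > > B
< < > > < < Q > > B
< < > > < < < > > > B
< < > > < < < > > > Q
< < > > < < < > > > < >

[B [Q < [B [Q < >]] >] [B [Q < [B [Q < [B [Q < >]] >]] >] [B [Q < >]]]]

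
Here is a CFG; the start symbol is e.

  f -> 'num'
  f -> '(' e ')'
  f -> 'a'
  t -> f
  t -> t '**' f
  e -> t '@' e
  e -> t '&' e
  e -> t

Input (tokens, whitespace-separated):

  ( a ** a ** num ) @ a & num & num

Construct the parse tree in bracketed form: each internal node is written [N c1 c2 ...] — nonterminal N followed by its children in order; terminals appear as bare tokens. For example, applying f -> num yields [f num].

e
t @ e
f @ e
( e ) @ e
( t ) @ e
( t ** f ) @ e
( t ** f ** f ) @ e
( f ** f ** f ) @ e
( a ** f ** f ) @ e
( a ** a ** f ) @ e
( a ** a ** num ) @ e
( a ** a ** num ) @ t & e
( a ** a ** num ) @ f & e
( a ** a ** num ) @ a & e
( a ** a ** num ) @ a & t & e
( a ** a ** num ) @ a & f & e
( a ** a ** num ) @ a & num & e
( a ** a ** num ) @ a & num & t
( a ** a ** num ) @ a & num & f
( a ** a ** num ) @ a & num & num

[e [t [f ( [e [t [t [t [f a]] ** [f a]] ** [f num]]] )]] @ [e [t [f a]] & [e [t [f num]] & [e [t [f num]]]]]]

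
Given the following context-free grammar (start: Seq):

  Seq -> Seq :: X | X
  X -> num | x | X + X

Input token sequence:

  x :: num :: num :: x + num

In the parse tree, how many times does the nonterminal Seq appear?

[Seq [Seq [Seq [Seq [X x]] :: [X num]] :: [X num]] :: [X [X x] + [X num]]]

4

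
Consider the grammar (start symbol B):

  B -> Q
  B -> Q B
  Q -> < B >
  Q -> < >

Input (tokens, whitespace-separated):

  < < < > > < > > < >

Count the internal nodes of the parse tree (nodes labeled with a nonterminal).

10

[B [Q < [B [Q < [B [Q < >]] >] [B [Q < >]]] >] [B [Q < >]]]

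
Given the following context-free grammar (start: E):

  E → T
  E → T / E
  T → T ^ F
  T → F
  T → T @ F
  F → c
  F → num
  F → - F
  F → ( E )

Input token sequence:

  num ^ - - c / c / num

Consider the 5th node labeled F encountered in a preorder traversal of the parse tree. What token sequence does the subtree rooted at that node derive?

[E [T [T [F num]] ^ [F - [F - [F c]]]] / [E [T [F c]] / [E [T [F num]]]]]

c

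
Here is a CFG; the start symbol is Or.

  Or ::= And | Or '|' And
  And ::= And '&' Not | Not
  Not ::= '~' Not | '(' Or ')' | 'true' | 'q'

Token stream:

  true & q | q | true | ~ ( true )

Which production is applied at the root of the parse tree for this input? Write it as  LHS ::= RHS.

[Or [Or [Or [Or [And [And [Not true]] & [Not q]]] | [And [Not q]]] | [And [Not true]]] | [And [Not ~ [Not ( [Or [And [Not true]]] )]]]]

Or ::= Or '|' And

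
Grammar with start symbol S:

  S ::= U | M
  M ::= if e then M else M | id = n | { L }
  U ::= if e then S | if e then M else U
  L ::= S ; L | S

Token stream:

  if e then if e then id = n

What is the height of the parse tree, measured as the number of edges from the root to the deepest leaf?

[S [U if e then [S [U if e then [S [M id = n]]]]]]

6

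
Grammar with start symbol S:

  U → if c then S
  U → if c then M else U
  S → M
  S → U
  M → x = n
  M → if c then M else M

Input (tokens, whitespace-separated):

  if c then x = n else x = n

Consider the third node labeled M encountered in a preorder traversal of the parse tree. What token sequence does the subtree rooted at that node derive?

[S [M if c then [M x = n] else [M x = n]]]

x = n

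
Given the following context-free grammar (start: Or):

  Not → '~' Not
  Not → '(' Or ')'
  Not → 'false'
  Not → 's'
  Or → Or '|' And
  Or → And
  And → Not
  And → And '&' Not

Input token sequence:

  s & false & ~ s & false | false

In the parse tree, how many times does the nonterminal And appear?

5

[Or [Or [And [And [And [And [Not s]] & [Not false]] & [Not ~ [Not s]]] & [Not false]]] | [And [Not false]]]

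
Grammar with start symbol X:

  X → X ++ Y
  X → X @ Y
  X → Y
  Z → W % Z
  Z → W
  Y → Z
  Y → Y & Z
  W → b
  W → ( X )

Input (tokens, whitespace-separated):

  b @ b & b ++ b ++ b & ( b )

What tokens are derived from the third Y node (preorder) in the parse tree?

b

[X [X [X [X [Y [Z [W b]]]] @ [Y [Y [Z [W b]]] & [Z [W b]]]] ++ [Y [Z [W b]]]] ++ [Y [Y [Z [W b]]] & [Z [W ( [X [Y [Z [W b]]]] )]]]]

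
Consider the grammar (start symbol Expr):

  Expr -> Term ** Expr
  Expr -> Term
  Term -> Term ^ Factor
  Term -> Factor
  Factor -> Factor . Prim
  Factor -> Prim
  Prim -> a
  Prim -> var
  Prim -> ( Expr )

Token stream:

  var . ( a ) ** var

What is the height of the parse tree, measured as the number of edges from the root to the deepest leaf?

[Expr [Term [Factor [Factor [Prim var]] . [Prim ( [Expr [Term [Factor [Prim a]]]] )]]] ** [Expr [Term [Factor [Prim var]]]]]

8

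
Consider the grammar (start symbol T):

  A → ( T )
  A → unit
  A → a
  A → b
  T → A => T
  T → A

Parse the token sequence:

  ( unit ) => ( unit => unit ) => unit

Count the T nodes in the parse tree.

6

[T [A ( [T [A unit]] )] => [T [A ( [T [A unit] => [T [A unit]]] )] => [T [A unit]]]]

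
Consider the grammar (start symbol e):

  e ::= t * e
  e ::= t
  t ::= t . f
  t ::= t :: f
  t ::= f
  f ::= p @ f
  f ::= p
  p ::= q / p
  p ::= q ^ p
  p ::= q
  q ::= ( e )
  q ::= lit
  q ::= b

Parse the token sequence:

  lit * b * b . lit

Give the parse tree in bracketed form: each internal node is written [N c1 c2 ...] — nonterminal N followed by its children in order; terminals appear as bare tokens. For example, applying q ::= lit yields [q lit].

[e [t [f [p [q lit]]]] * [e [t [f [p [q b]]]] * [e [t [t [f [p [q b]]]] . [f [p [q lit]]]]]]]

e
t * e
f * e
p * e
q * e
lit * e
lit * t * e
lit * f * e
lit * p * e
lit * q * e
lit * b * e
lit * b * t
lit * b * t . f
lit * b * f . f
lit * b * p . f
lit * b * q . f
lit * b * b . f
lit * b * b . p
lit * b * b . q
lit * b * b . lit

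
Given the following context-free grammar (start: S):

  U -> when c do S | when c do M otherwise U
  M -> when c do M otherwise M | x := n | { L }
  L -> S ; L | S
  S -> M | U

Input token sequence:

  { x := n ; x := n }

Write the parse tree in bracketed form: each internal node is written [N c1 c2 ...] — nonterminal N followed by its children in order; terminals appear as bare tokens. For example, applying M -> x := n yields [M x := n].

S
M
{ L }
{ S ; L }
{ M ; L }
{ x := n ; L }
{ x := n ; S }
{ x := n ; M }
{ x := n ; x := n }

[S [M { [L [S [M x := n]] ; [L [S [M x := n]]]] }]]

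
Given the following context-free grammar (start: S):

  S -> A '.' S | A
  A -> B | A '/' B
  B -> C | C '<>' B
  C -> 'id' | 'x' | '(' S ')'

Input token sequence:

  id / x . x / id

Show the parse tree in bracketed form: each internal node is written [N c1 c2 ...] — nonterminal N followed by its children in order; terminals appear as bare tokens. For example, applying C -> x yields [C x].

[S [A [A [B [C id]]] / [B [C x]]] . [S [A [A [B [C x]]] / [B [C id]]]]]

S
A . S
A / B . S
B / B . S
C / B . S
id / B . S
id / C . S
id / x . S
id / x . A
id / x . A / B
id / x . B / B
id / x . C / B
id / x . x / B
id / x . x / C
id / x . x / id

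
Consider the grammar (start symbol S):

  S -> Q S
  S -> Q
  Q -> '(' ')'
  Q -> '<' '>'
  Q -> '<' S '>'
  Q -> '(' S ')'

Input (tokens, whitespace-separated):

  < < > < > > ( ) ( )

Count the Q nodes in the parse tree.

[S [Q < [S [Q < >] [S [Q < >]]] >] [S [Q ( )] [S [Q ( )]]]]

5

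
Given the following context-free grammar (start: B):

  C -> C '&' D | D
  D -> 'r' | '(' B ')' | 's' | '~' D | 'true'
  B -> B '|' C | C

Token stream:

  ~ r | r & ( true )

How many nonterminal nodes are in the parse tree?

12

[B [B [C [D ~ [D r]]]] | [C [C [D r]] & [D ( [B [C [D true]]] )]]]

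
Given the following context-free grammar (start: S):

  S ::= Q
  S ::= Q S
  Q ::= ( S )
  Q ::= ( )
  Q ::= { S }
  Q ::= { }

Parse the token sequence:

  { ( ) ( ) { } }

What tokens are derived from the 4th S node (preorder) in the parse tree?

{ }

[S [Q { [S [Q ( )] [S [Q ( )] [S [Q { }]]]] }]]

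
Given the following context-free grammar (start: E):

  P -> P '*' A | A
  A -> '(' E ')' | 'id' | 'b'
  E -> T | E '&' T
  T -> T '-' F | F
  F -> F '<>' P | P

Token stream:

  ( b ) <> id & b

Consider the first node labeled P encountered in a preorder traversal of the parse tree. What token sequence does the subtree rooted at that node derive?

( b )

[E [E [T [F [F [P [A ( [E [T [F [P [A b]]]]] )]]] <> [P [A id]]]]] & [T [F [P [A b]]]]]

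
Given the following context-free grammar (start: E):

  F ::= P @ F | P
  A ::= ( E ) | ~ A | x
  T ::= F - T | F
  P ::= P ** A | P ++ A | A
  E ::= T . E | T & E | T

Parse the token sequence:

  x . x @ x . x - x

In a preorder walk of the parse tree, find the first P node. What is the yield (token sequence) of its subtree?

[E [T [F [P [A x]]]] . [E [T [F [P [A x]] @ [F [P [A x]]]]] . [E [T [F [P [A x]]] - [T [F [P [A x]]]]]]]]

x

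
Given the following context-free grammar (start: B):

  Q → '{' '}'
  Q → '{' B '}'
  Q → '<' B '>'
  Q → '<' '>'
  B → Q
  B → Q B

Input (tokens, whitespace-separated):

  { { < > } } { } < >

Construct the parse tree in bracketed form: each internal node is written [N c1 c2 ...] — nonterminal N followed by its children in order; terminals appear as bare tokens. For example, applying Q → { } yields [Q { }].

[B [Q { [B [Q { [B [Q < >]] }]] }] [B [Q { }] [B [Q < >]]]]

B
Q B
{ B } B
{ Q } B
{ { B } } B
{ { Q } } B
{ { < > } } B
{ { < > } } Q B
{ { < > } } { } B
{ { < > } } { } Q
{ { < > } } { } < >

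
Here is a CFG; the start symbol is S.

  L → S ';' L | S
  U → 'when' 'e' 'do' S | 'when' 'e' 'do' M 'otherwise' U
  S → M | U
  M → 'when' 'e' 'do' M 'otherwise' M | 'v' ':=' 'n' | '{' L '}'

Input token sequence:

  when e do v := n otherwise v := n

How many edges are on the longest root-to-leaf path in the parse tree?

3

[S [M when e do [M v := n] otherwise [M v := n]]]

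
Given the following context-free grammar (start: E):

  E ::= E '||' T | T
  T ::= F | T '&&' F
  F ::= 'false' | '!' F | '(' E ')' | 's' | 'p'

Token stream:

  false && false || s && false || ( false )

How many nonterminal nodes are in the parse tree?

[E [E [E [T [T [F false]] && [F false]]] || [T [T [F s]] && [F false]]] || [T [F ( [E [T [F false]]] )]]]

16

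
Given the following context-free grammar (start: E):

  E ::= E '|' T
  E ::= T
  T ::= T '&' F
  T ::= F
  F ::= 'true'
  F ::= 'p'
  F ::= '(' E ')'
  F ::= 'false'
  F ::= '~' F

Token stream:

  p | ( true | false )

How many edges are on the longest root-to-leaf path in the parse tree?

[E [E [T [F p]]] | [T [F ( [E [E [T [F true]]] | [T [F false]]] )]]]

7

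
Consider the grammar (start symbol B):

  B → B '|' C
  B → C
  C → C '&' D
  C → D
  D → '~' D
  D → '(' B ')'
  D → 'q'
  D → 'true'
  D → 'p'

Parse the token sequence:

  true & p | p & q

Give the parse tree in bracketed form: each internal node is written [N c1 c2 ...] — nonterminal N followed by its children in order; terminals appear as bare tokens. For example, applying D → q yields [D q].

[B [B [C [C [D true]] & [D p]]] | [C [C [D p]] & [D q]]]

B
B | C
C | C
C & D | C
D & D | C
true & D | C
true & p | C
true & p | C & D
true & p | D & D
true & p | p & D
true & p | p & q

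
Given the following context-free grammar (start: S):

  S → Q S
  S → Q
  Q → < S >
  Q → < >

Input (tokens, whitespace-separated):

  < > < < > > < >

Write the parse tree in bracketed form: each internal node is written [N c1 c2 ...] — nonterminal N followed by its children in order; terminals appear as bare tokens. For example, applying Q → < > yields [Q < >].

S
Q S
< > S
< > Q S
< > < S > S
< > < Q > S
< > < < > > S
< > < < > > Q
< > < < > > < >

[S [Q < >] [S [Q < [S [Q < >]] >] [S [Q < >]]]]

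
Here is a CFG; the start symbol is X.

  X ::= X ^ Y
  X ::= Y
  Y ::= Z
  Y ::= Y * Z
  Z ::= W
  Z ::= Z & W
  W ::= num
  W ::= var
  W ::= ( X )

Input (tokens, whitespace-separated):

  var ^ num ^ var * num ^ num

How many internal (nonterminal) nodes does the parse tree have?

[X [X [X [X [Y [Z [W var]]]] ^ [Y [Z [W num]]]] ^ [Y [Y [Z [W var]]] * [Z [W num]]]] ^ [Y [Z [W num]]]]

19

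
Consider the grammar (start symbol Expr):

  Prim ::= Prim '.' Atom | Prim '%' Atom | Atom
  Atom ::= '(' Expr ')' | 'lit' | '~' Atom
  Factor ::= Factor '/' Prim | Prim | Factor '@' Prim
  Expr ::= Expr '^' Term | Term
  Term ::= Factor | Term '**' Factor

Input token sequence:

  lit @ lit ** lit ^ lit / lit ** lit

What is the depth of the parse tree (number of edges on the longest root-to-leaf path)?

[Expr [Expr [Term [Term [Factor [Factor [Prim [Atom lit]]] @ [Prim [Atom lit]]]] ** [Factor [Prim [Atom lit]]]]] ^ [Term [Term [Factor [Factor [Prim [Atom lit]]] / [Prim [Atom lit]]]] ** [Factor [Prim [Atom lit]]]]]

8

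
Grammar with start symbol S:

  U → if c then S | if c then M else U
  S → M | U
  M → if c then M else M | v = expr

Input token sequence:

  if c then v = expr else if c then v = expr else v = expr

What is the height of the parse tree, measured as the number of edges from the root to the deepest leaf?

[S [M if c then [M v = expr] else [M if c then [M v = expr] else [M v = expr]]]]

4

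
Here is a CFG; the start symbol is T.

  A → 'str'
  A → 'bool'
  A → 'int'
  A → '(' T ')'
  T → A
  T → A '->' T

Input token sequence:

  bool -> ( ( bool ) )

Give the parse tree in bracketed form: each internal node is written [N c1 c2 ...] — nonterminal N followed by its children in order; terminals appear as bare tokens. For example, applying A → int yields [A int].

[T [A bool] -> [T [A ( [T [A ( [T [A bool]] )]] )]]]

T
A -> T
bool -> T
bool -> A
bool -> ( T )
bool -> ( A )
bool -> ( ( T ) )
bool -> ( ( A ) )
bool -> ( ( bool ) )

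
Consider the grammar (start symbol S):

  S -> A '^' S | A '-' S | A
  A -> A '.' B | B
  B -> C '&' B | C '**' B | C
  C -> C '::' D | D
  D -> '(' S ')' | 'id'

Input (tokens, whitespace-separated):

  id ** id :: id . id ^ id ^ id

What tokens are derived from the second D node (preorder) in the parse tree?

[S [A [A [B [C [D id]] ** [B [C [C [D id]] :: [D id]]]]] . [B [C [D id]]]] ^ [S [A [B [C [D id]]]] ^ [S [A [B [C [D id]]]]]]]

id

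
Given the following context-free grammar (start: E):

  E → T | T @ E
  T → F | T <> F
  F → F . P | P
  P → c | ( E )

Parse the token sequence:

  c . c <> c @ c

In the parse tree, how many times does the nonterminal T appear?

[E [T [T [F [F [P c]] . [P c]]] <> [F [P c]]] @ [E [T [F [P c]]]]]

3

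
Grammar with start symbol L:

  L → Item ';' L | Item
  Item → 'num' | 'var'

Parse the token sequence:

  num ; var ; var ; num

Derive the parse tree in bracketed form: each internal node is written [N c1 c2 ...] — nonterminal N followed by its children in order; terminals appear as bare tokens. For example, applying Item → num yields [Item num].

L
Item ; L
num ; L
num ; Item ; L
num ; var ; L
num ; var ; Item ; L
num ; var ; var ; L
num ; var ; var ; Item
num ; var ; var ; num

[L [Item num] ; [L [Item var] ; [L [Item var] ; [L [Item num]]]]]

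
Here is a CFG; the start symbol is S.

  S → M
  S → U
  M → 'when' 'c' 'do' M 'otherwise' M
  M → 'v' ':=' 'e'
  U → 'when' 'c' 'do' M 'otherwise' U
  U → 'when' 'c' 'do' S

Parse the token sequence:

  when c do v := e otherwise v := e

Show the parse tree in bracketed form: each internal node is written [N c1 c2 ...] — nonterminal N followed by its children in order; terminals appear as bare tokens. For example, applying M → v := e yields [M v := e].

[S [M when c do [M v := e] otherwise [M v := e]]]

S
M
when c do M otherwise M
when c do v := e otherwise M
when c do v := e otherwise v := e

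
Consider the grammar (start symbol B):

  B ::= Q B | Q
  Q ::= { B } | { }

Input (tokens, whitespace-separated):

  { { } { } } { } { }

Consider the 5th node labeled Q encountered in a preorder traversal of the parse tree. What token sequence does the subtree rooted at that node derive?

{ }

[B [Q { [B [Q { }] [B [Q { }]]] }] [B [Q { }] [B [Q { }]]]]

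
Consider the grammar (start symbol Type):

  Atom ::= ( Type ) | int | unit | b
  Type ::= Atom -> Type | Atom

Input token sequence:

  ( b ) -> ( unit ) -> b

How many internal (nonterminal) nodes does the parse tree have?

10

[Type [Atom ( [Type [Atom b]] )] -> [Type [Atom ( [Type [Atom unit]] )] -> [Type [Atom b]]]]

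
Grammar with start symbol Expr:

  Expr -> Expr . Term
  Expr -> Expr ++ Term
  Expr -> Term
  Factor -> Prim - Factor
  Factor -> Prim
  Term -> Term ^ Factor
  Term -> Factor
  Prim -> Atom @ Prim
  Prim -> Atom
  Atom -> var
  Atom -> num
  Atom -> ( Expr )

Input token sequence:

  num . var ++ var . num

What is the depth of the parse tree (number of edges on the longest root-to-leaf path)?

[Expr [Expr [Expr [Expr [Term [Factor [Prim [Atom num]]]]] . [Term [Factor [Prim [Atom var]]]]] ++ [Term [Factor [Prim [Atom var]]]]] . [Term [Factor [Prim [Atom num]]]]]

8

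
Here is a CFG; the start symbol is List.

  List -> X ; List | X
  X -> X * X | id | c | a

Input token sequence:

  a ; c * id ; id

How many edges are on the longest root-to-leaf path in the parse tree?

[List [X a] ; [List [X [X c] * [X id]] ; [List [X id]]]]

4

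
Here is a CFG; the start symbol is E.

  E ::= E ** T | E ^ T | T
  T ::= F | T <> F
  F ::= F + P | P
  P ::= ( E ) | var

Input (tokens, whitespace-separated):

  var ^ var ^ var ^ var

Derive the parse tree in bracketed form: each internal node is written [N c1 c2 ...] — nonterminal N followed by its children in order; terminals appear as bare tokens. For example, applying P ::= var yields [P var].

E
E ^ T
E ^ T ^ T
E ^ T ^ T ^ T
T ^ T ^ T ^ T
F ^ T ^ T ^ T
P ^ T ^ T ^ T
var ^ T ^ T ^ T
var ^ F ^ T ^ T
var ^ P ^ T ^ T
var ^ var ^ T ^ T
var ^ var ^ F ^ T
var ^ var ^ P ^ T
var ^ var ^ var ^ T
var ^ var ^ var ^ F
var ^ var ^ var ^ P
var ^ var ^ var ^ var

[E [E [E [E [T [F [P var]]]] ^ [T [F [P var]]]] ^ [T [F [P var]]]] ^ [T [F [P var]]]]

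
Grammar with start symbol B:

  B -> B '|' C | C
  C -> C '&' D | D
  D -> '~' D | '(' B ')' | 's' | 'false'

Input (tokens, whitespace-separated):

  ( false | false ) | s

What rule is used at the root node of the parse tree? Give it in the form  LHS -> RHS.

[B [B [C [D ( [B [B [C [D false]]] | [C [D false]]] )]]] | [C [D s]]]

B -> B '|' C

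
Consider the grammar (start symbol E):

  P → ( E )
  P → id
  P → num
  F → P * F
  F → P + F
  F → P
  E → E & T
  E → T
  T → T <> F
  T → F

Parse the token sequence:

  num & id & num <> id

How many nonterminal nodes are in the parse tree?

15

[E [E [E [T [F [P num]]]] & [T [F [P id]]]] & [T [T [F [P num]]] <> [F [P id]]]]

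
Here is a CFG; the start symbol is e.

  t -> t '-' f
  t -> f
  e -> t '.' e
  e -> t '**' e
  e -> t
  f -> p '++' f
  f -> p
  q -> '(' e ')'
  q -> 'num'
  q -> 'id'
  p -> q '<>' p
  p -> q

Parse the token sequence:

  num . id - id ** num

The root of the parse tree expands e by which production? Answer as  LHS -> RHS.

e -> t '.' e

[e [t [f [p [q num]]]] . [e [t [t [f [p [q id]]]] - [f [p [q id]]]] ** [e [t [f [p [q num]]]]]]]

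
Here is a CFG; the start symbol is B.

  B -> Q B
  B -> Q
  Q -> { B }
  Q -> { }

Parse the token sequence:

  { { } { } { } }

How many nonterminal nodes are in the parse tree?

[B [Q { [B [Q { }] [B [Q { }] [B [Q { }]]]] }]]

8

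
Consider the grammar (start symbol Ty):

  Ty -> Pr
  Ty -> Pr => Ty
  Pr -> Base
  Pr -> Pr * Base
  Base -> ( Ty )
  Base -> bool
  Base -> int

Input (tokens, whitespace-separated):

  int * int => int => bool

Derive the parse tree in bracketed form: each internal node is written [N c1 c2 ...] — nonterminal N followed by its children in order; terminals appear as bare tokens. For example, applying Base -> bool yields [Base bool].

[Ty [Pr [Pr [Base int]] * [Base int]] => [Ty [Pr [Base int]] => [Ty [Pr [Base bool]]]]]

Ty
Pr => Ty
Pr * Base => Ty
Base * Base => Ty
int * Base => Ty
int * int => Ty
int * int => Pr => Ty
int * int => Base => Ty
int * int => int => Ty
int * int => int => Pr
int * int => int => Base
int * int => int => bool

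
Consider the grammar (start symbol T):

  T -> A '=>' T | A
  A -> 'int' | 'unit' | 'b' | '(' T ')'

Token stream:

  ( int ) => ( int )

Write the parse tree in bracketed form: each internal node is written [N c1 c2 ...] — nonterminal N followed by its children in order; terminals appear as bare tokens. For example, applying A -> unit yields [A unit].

T
A => T
( T ) => T
( A ) => T
( int ) => T
( int ) => A
( int ) => ( T )
( int ) => ( A )
( int ) => ( int )

[T [A ( [T [A int]] )] => [T [A ( [T [A int]] )]]]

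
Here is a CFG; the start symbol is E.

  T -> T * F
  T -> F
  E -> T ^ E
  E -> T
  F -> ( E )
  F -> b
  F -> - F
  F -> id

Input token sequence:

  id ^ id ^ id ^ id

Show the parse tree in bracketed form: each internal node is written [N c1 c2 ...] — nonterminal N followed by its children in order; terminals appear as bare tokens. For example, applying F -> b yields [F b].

[E [T [F id]] ^ [E [T [F id]] ^ [E [T [F id]] ^ [E [T [F id]]]]]]

E
T ^ E
F ^ E
id ^ E
id ^ T ^ E
id ^ F ^ E
id ^ id ^ E
id ^ id ^ T ^ E
id ^ id ^ F ^ E
id ^ id ^ id ^ E
id ^ id ^ id ^ T
id ^ id ^ id ^ F
id ^ id ^ id ^ id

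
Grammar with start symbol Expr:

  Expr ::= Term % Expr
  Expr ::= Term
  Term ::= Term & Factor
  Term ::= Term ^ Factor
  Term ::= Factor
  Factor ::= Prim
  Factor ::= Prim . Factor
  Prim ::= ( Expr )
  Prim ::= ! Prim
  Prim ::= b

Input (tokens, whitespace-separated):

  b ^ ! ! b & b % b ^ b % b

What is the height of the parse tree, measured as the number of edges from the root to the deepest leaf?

[Expr [Term [Term [Term [Factor [Prim b]]] ^ [Factor [Prim ! [Prim ! [Prim b]]]]] & [Factor [Prim b]]] % [Expr [Term [Term [Factor [Prim b]]] ^ [Factor [Prim b]]] % [Expr [Term [Factor [Prim b]]]]]]

7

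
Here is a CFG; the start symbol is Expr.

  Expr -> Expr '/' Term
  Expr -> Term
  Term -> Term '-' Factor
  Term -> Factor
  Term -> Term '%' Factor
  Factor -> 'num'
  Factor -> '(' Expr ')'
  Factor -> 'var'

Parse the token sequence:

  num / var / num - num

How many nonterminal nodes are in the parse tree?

11

[Expr [Expr [Expr [Term [Factor num]]] / [Term [Factor var]]] / [Term [Term [Factor num]] - [Factor num]]]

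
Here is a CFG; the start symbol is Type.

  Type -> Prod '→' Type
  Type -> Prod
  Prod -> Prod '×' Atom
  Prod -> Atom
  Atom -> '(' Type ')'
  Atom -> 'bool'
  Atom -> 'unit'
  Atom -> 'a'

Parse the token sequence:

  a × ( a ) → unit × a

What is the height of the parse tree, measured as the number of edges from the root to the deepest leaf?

6

[Type [Prod [Prod [Atom a]] × [Atom ( [Type [Prod [Atom a]]] )]] → [Type [Prod [Prod [Atom unit]] × [Atom a]]]]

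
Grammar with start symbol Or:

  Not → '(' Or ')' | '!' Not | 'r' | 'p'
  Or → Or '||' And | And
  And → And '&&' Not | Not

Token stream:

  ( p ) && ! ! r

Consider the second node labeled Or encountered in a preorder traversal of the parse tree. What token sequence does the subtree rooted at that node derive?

[Or [And [And [Not ( [Or [And [Not p]]] )]] && [Not ! [Not ! [Not r]]]]]

p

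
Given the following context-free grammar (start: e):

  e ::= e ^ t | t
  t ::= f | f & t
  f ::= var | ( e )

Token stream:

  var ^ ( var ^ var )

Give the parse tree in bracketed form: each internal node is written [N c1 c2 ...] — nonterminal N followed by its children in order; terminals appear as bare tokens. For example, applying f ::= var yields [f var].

[e [e [t [f var]]] ^ [t [f ( [e [e [t [f var]]] ^ [t [f var]]] )]]]

e
e ^ t
t ^ t
f ^ t
var ^ t
var ^ f
var ^ ( e )
var ^ ( e ^ t )
var ^ ( t ^ t )
var ^ ( f ^ t )
var ^ ( var ^ t )
var ^ ( var ^ f )
var ^ ( var ^ var )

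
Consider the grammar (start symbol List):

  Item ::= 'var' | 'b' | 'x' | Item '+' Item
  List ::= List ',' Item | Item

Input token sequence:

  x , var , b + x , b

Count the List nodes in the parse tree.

[List [List [List [List [Item x]] , [Item var]] , [Item [Item b] + [Item x]]] , [Item b]]

4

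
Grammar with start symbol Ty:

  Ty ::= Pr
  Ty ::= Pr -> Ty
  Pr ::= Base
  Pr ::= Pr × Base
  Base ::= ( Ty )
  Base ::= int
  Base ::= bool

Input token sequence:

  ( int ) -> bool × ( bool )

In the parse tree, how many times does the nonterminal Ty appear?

[Ty [Pr [Base ( [Ty [Pr [Base int]]] )]] -> [Ty [Pr [Pr [Base bool]] × [Base ( [Ty [Pr [Base bool]]] )]]]]

4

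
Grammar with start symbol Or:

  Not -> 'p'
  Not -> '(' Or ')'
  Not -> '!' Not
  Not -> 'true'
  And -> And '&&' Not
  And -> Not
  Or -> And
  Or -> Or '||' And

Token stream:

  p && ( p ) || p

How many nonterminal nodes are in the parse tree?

11

[Or [Or [And [And [Not p]] && [Not ( [Or [And [Not p]]] )]]] || [And [Not p]]]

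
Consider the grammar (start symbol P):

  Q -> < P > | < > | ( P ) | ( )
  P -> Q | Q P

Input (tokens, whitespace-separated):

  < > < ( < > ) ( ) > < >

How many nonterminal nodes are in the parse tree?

[P [Q < >] [P [Q < [P [Q ( [P [Q < >]] )] [P [Q ( )]]] >] [P [Q < >]]]]

12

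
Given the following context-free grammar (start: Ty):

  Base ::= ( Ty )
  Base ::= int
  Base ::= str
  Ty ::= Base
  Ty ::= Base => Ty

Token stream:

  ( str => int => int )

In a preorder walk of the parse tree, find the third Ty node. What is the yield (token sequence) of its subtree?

[Ty [Base ( [Ty [Base str] => [Ty [Base int] => [Ty [Base int]]]] )]]

int => int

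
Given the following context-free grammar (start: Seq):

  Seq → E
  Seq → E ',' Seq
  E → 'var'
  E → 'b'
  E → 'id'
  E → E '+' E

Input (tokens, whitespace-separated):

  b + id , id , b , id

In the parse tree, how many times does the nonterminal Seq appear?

[Seq [E [E b] + [E id]] , [Seq [E id] , [Seq [E b] , [Seq [E id]]]]]

4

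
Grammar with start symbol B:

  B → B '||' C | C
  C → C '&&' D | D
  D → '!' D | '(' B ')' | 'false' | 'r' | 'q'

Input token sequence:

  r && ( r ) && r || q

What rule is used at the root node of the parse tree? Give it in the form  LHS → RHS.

[B [B [C [C [C [D r]] && [D ( [B [C [D r]]] )]] && [D r]]] || [C [D q]]]

B → B '||' C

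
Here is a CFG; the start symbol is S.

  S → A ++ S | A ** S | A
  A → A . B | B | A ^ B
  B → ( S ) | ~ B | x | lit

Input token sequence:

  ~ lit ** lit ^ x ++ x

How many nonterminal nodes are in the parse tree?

[S [A [B ~ [B lit]]] ** [S [A [A [B lit]] ^ [B x]] ++ [S [A [B x]]]]]

12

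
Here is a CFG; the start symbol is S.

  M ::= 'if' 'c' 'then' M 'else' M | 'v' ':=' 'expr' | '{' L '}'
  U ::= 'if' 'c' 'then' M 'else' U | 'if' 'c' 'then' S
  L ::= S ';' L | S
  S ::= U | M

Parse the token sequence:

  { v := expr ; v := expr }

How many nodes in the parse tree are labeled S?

[S [M { [L [S [M v := expr]] ; [L [S [M v := expr]]]] }]]

3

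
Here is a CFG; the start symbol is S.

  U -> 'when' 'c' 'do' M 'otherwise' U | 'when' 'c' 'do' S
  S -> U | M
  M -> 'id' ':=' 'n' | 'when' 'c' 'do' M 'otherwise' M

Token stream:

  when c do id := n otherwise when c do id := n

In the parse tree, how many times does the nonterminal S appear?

2

[S [U when c do [M id := n] otherwise [U when c do [S [M id := n]]]]]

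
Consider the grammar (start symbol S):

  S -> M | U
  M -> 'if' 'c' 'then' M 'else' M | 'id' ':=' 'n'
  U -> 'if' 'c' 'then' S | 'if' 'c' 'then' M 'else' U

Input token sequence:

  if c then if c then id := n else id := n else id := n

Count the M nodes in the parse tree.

[S [M if c then [M if c then [M id := n] else [M id := n]] else [M id := n]]]

5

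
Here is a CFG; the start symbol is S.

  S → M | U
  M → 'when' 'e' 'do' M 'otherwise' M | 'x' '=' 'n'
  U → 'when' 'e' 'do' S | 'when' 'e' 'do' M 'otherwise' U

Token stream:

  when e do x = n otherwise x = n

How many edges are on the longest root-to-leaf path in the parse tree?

3

[S [M when e do [M x = n] otherwise [M x = n]]]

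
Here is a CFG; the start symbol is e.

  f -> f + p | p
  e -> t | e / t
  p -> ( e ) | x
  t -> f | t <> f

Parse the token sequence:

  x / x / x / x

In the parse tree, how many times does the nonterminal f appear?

4

[e [e [e [e [t [f [p x]]]] / [t [f [p x]]]] / [t [f [p x]]]] / [t [f [p x]]]]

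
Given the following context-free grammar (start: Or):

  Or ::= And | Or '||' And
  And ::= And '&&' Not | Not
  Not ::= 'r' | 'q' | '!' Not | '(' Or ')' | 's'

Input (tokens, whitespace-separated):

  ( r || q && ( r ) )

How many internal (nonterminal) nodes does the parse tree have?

14

[Or [And [Not ( [Or [Or [And [Not r]]] || [And [And [Not q]] && [Not ( [Or [And [Not r]]] )]]] )]]]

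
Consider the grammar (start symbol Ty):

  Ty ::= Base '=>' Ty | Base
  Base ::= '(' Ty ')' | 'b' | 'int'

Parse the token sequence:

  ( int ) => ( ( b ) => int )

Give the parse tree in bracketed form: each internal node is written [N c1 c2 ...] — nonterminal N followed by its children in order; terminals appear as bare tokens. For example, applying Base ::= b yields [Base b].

Ty
Base => Ty
( Ty ) => Ty
( Base ) => Ty
( int ) => Ty
( int ) => Base
( int ) => ( Ty )
( int ) => ( Base => Ty )
( int ) => ( ( Ty ) => Ty )
( int ) => ( ( Base ) => Ty )
( int ) => ( ( b ) => Ty )
( int ) => ( ( b ) => Base )
( int ) => ( ( b ) => int )

[Ty [Base ( [Ty [Base int]] )] => [Ty [Base ( [Ty [Base ( [Ty [Base b]] )] => [Ty [Base int]]] )]]]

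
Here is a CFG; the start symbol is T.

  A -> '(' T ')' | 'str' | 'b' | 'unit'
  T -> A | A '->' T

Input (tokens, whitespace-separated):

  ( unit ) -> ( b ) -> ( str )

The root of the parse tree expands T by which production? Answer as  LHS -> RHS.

[T [A ( [T [A unit]] )] -> [T [A ( [T [A b]] )] -> [T [A ( [T [A str]] )]]]]

T -> A '->' T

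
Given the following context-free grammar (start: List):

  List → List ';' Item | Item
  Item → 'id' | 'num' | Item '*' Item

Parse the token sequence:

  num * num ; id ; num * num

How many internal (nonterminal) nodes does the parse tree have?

[List [List [List [Item [Item num] * [Item num]]] ; [Item id]] ; [Item [Item num] * [Item num]]]

10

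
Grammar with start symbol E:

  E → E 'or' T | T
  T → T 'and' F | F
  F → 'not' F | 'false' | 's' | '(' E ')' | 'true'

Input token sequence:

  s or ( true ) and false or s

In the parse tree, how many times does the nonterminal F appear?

5

[E [E [E [T [F s]]] or [T [T [F ( [E [T [F true]]] )]] and [F false]]] or [T [F s]]]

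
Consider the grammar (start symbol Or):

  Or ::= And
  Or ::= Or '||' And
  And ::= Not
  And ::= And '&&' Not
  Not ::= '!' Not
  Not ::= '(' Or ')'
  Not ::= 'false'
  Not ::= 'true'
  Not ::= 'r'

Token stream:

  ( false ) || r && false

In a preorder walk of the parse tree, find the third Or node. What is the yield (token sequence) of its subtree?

false

[Or [Or [And [Not ( [Or [And [Not false]]] )]]] || [And [And [Not r]] && [Not false]]]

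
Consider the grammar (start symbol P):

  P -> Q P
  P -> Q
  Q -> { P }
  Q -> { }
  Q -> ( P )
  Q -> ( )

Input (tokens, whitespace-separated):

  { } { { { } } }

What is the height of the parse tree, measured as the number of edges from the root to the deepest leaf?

[P [Q { }] [P [Q { [P [Q { [P [Q { }]] }]] }]]]

7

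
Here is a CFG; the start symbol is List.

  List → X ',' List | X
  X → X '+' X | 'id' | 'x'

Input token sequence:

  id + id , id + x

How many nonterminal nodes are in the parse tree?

[List [X [X id] + [X id]] , [List [X [X id] + [X x]]]]

8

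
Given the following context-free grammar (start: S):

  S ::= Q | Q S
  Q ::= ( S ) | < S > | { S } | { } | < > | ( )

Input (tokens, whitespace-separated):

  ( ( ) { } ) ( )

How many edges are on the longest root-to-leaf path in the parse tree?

[S [Q ( [S [Q ( )] [S [Q { }]]] )] [S [Q ( )]]]

5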